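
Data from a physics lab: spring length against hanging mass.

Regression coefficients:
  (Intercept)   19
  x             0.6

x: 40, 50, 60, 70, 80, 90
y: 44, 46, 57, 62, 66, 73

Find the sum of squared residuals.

x=40: ŷ = 19 + 0.6·40 = 43; r = 44 − 43 = 1
x=50: ŷ = 19 + 0.6·50 = 49; r = 46 − 49 = -3
x=60: ŷ = 19 + 0.6·60 = 55; r = 57 − 55 = 2
x=70: ŷ = 19 + 0.6·70 = 61; r = 62 − 61 = 1
x=80: ŷ = 19 + 0.6·80 = 67; r = 66 − 67 = -1
x=90: ŷ = 19 + 0.6·90 = 73; r = 73 − 73 = 0
SSE = 1 + 9 + 4 + 1 + 1 + 0 = 16

SSE = 16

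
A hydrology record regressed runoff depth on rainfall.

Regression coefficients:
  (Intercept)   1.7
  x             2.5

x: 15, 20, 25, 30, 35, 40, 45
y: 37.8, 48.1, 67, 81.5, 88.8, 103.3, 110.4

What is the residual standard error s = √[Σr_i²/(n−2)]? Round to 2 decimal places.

s = 3.55

x=15: ŷ = 1.7 + 2.5·15 = 39.2; r = 37.8 − 39.2 = -1.4
x=20: ŷ = 1.7 + 2.5·20 = 51.7; r = 48.1 − 51.7 = -3.6
x=25: ŷ = 1.7 + 2.5·25 = 64.2; r = 67 − 64.2 = 2.8
x=30: ŷ = 1.7 + 2.5·30 = 76.7; r = 81.5 − 76.7 = 4.8
x=35: ŷ = 1.7 + 2.5·35 = 89.2; r = 88.8 − 89.2 = -0.4
x=40: ŷ = 1.7 + 2.5·40 = 101.7; r = 103.3 − 101.7 = 1.6
x=45: ŷ = 1.7 + 2.5·45 = 114.2; r = 110.4 − 114.2 = -3.8
SSE = 1.96 + 12.96 + 7.84 + 23.04 + 0.16 + 2.56 + 14.44 = 62.96
s = √(62.96/5) = √12.592 ≈ 3.55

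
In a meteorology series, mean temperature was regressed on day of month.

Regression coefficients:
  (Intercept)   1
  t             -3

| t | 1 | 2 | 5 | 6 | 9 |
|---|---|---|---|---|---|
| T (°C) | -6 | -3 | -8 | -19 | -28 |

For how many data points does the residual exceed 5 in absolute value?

1

t=1: ŷ = 1 − 3·1 = -2; e = -6 − (-2) = -4
t=2: ŷ = 1 − 3·2 = -5; e = -3 − (-5) = 2
t=5: ŷ = 1 − 3·5 = -14; e = -8 − (-14) = 6
t=6: ŷ = 1 − 3·6 = -17; e = -19 − (-17) = -2
t=9: ŷ = 1 − 3·9 = -26; e = -28 − (-26) = -2
|e| > 5: t=5 (|e|=6) → 1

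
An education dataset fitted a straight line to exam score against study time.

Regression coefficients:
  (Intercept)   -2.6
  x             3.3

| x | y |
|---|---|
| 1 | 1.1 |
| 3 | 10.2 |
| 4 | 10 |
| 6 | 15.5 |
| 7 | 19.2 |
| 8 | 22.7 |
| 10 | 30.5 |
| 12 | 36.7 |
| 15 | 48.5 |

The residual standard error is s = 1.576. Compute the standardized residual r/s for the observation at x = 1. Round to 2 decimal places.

ŷ = -2.6 + 3.3·1 = 0.7
r = 1.1 − 0.7 = 0.4
r/s = 0.4 / 1.576 = 0.25

0.25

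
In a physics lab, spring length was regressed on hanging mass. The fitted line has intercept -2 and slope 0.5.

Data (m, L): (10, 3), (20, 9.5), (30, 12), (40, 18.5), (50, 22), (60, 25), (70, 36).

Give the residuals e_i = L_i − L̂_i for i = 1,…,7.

m=10: L̂ = -2 + 0.5·10 = 3; e = 3 − 3 = 0
m=20: L̂ = -2 + 0.5·20 = 8; e = 9.5 − 8 = 1.5
m=30: L̂ = -2 + 0.5·30 = 13; e = 12 − 13 = -1
m=40: L̂ = -2 + 0.5·40 = 18; e = 18.5 − 18 = 0.5
m=50: L̂ = -2 + 0.5·50 = 23; e = 22 − 23 = -1
m=60: L̂ = -2 + 0.5·60 = 28; e = 25 − 28 = -3
m=70: L̂ = -2 + 0.5·70 = 33; e = 36 − 33 = 3

0, 1.5, -1, 0.5, -1, -3, 3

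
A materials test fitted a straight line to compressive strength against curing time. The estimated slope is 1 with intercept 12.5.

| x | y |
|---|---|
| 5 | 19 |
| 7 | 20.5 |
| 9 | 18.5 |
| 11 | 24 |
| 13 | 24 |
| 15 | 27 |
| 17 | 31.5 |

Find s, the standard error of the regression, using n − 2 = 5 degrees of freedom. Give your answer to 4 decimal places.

s = 1.9494

x=5: ŷ = 12.5 + 5 = 17.5; e = 19 − 17.5 = 1.5
x=7: ŷ = 12.5 + 7 = 19.5; e = 20.5 − 19.5 = 1
x=9: ŷ = 12.5 + 9 = 21.5; e = 18.5 − 21.5 = -3
x=11: ŷ = 12.5 + 11 = 23.5; e = 24 − 23.5 = 0.5
x=13: ŷ = 12.5 + 13 = 25.5; e = 24 − 25.5 = -1.5
x=15: ŷ = 12.5 + 15 = 27.5; e = 27 − 27.5 = -0.5
x=17: ŷ = 12.5 + 17 = 29.5; e = 31.5 − 29.5 = 2
SSE = 2.25 + 1 + 9 + 0.25 + 2.25 + 0.25 + 4 = 19
s = √(19/5) = √3.8 ≈ 1.9494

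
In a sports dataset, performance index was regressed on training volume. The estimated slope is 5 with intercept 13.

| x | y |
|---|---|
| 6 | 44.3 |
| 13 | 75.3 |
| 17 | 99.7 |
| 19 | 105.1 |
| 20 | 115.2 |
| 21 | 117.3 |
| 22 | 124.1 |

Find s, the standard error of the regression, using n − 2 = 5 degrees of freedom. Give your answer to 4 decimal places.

x=6: ŷ = 13 + 5·6 = 43; e = 44.3 − 43 = 1.3
x=13: ŷ = 13 + 5·13 = 78; e = 75.3 − 78 = -2.7
x=17: ŷ = 13 + 5·17 = 98; e = 99.7 − 98 = 1.7
x=19: ŷ = 13 + 5·19 = 108; e = 105.1 − 108 = -2.9
x=20: ŷ = 13 + 5·20 = 113; e = 115.2 − 113 = 2.2
x=21: ŷ = 13 + 5·21 = 118; e = 117.3 − 118 = -0.7
x=22: ŷ = 13 + 5·22 = 123; e = 124.1 − 123 = 1.1
SSE = 1.69 + 7.29 + 2.89 + 8.41 + 4.84 + 0.49 + 1.21 = 26.82
s = √(26.82/5) = √5.364 ≈ 2.3160

s = 2.3160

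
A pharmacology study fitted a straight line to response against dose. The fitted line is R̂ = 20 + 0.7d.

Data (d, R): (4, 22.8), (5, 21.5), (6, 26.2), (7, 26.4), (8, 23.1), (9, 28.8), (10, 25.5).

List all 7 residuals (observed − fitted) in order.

0, -2, 2, 1.5, -2.5, 2.5, -1.5

d=4: R̂ = 20 + 0.7·4 = 22.8; e = 22.8 − 22.8 = 0
d=5: R̂ = 20 + 0.7·5 = 23.5; e = 21.5 − 23.5 = -2
d=6: R̂ = 20 + 0.7·6 = 24.2; e = 26.2 − 24.2 = 2
d=7: R̂ = 20 + 0.7·7 = 24.9; e = 26.4 − 24.9 = 1.5
d=8: R̂ = 20 + 0.7·8 = 25.6; e = 23.1 − 25.6 = -2.5
d=9: R̂ = 20 + 0.7·9 = 26.3; e = 28.8 − 26.3 = 2.5
d=10: R̂ = 20 + 0.7·10 = 27; e = 25.5 − 27 = -1.5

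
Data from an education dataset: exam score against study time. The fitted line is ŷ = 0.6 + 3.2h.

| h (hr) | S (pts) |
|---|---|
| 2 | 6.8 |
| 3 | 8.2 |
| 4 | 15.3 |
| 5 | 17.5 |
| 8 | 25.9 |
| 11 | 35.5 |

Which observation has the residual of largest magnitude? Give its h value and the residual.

h = 3, r = -2

h=2: ŷ = 0.6 + 3.2·2 = 7; r = 6.8 − 7 = -0.2
h=3: ŷ = 0.6 + 3.2·3 = 10.2; r = 8.2 − 10.2 = -2
h=4: ŷ = 0.6 + 3.2·4 = 13.4; r = 15.3 − 13.4 = 1.9
h=5: ŷ = 0.6 + 3.2·5 = 16.6; r = 17.5 − 16.6 = 0.9
h=8: ŷ = 0.6 + 3.2·8 = 26.2; r = 25.9 − 26.2 = -0.3
h=11: ŷ = 0.6 + 3.2·11 = 35.8; r = 35.5 − 35.8 = -0.3
Largest |r| is 2 at h = 3, residual -2.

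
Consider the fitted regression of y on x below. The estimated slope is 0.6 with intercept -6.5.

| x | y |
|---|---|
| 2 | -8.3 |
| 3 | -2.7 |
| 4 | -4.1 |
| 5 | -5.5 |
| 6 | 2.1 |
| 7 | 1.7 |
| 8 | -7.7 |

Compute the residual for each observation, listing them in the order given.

x=2: ŷ = -6.5 + 0.6·2 = -5.3; e = -8.3 − (-5.3) = -3
x=3: ŷ = -6.5 + 0.6·3 = -4.7; e = -2.7 − (-4.7) = 2
x=4: ŷ = -6.5 + 0.6·4 = -4.1; e = -4.1 − (-4.1) = 0
x=5: ŷ = -6.5 + 0.6·5 = -3.5; e = -5.5 − (-3.5) = -2
x=6: ŷ = -6.5 + 0.6·6 = -2.9; e = 2.1 − (-2.9) = 5
x=7: ŷ = -6.5 + 0.6·7 = -2.3; e = 1.7 − (-2.3) = 4
x=8: ŷ = -6.5 + 0.6·8 = -1.7; e = -7.7 − (-1.7) = -6

-3, 2, 0, -2, 5, 4, -6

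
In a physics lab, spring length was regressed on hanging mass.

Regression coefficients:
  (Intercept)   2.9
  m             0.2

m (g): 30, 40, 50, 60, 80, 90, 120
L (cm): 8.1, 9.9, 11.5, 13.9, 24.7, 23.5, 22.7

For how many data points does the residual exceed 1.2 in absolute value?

4

m=30: L̂ = 2.9 + 0.2·30 = 8.9; e = 8.1 − 8.9 = -0.8
m=40: L̂ = 2.9 + 0.2·40 = 10.9; e = 9.9 − 10.9 = -1
m=50: L̂ = 2.9 + 0.2·50 = 12.9; e = 11.5 − 12.9 = -1.4
m=60: L̂ = 2.9 + 0.2·60 = 14.9; e = 13.9 − 14.9 = -1
m=80: L̂ = 2.9 + 0.2·80 = 18.9; e = 24.7 − 18.9 = 5.8
m=90: L̂ = 2.9 + 0.2·90 = 20.9; e = 23.5 − 20.9 = 2.6
m=120: L̂ = 2.9 + 0.2·120 = 26.9; e = 22.7 − 26.9 = -4.2
|e| > 1.2: m=50 (|e|=1.4), m=80 (|e|=5.8), m=90 (|e|=2.6), m=120 (|e|=4.2) → 4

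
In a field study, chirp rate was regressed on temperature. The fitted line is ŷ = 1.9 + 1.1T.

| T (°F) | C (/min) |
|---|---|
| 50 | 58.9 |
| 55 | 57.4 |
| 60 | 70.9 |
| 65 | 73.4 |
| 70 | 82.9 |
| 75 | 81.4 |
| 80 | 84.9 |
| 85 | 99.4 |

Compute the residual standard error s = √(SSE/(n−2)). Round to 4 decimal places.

s = 4.1633

T=50: ŷ = 1.9 + 1.1·50 = 56.9; r = 58.9 − 56.9 = 2
T=55: ŷ = 1.9 + 1.1·55 = 62.4; r = 57.4 − 62.4 = -5
T=60: ŷ = 1.9 + 1.1·60 = 67.9; r = 70.9 − 67.9 = 3
T=65: ŷ = 1.9 + 1.1·65 = 73.4; r = 73.4 − 73.4 = 0
T=70: ŷ = 1.9 + 1.1·70 = 78.9; r = 82.9 − 78.9 = 4
T=75: ŷ = 1.9 + 1.1·75 = 84.4; r = 81.4 − 84.4 = -3
T=80: ŷ = 1.9 + 1.1·80 = 89.9; r = 84.9 − 89.9 = -5
T=85: ŷ = 1.9 + 1.1·85 = 95.4; r = 99.4 − 95.4 = 4
SSE = 4 + 25 + 9 + 0 + 16 + 9 + 25 + 16 = 104
s = √(104/6) = √17.3333 ≈ 4.1633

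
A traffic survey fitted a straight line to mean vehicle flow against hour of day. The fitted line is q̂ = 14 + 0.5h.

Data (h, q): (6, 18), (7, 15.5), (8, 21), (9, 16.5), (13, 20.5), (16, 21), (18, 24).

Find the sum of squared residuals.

SSE = 20

h=6: q̂ = 14 + 0.5·6 = 17; r = 18 − 17 = 1
h=7: q̂ = 14 + 0.5·7 = 17.5; r = 15.5 − 17.5 = -2
h=8: q̂ = 14 + 0.5·8 = 18; r = 21 − 18 = 3
h=9: q̂ = 14 + 0.5·9 = 18.5; r = 16.5 − 18.5 = -2
h=13: q̂ = 14 + 0.5·13 = 20.5; r = 20.5 − 20.5 = 0
h=16: q̂ = 14 + 0.5·16 = 22; r = 21 − 22 = -1
h=18: q̂ = 14 + 0.5·18 = 23; r = 24 − 23 = 1
SSE = 1 + 4 + 9 + 4 + 0 + 1 + 1 = 20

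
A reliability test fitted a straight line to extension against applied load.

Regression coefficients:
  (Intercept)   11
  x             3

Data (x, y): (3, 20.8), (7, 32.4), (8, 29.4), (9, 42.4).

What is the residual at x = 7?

ŷ = 11 + 3·7 = 32
r = 32.4 − 32 = 0.4

r = 0.4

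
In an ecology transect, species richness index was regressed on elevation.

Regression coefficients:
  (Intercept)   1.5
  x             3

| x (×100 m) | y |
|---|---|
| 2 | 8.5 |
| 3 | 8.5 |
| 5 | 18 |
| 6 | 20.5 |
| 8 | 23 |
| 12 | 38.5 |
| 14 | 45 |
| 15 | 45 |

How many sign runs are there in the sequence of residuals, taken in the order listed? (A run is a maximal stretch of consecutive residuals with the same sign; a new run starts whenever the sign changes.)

x=2: ŷ = 1.5 + 3·2 = 7.5; e = 8.5 − 7.5 = 1
x=3: ŷ = 1.5 + 3·3 = 10.5; e = 8.5 − 10.5 = -2
x=5: ŷ = 1.5 + 3·5 = 16.5; e = 18 − 16.5 = 1.5
x=6: ŷ = 1.5 + 3·6 = 19.5; e = 20.5 − 19.5 = 1
x=8: ŷ = 1.5 + 3·8 = 25.5; e = 23 − 25.5 = -2.5
x=12: ŷ = 1.5 + 3·12 = 37.5; e = 38.5 − 37.5 = 1
x=14: ŷ = 1.5 + 3·14 = 43.5; e = 45 − 43.5 = 1.5
x=15: ŷ = 1.5 + 3·15 = 46.5; e = 45 − 46.5 = -1.5
Signs: + − + + − + + −
Runs: +×1, −×1, +×2, −×1, +×2, −×1 → 6

6 runs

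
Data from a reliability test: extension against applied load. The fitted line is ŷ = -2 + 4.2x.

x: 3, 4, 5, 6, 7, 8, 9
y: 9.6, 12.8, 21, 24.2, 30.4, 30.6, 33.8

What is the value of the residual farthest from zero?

x=3: ŷ = -2 + 4.2·3 = 10.6; r = 9.6 − 10.6 = -1
x=4: ŷ = -2 + 4.2·4 = 14.8; r = 12.8 − 14.8 = -2
x=5: ŷ = -2 + 4.2·5 = 19; r = 21 − 19 = 2
x=6: ŷ = -2 + 4.2·6 = 23.2; r = 24.2 − 23.2 = 1
x=7: ŷ = -2 + 4.2·7 = 27.4; r = 30.4 − 27.4 = 3
x=8: ŷ = -2 + 4.2·8 = 31.6; r = 30.6 − 31.6 = -1
x=9: ŷ = -2 + 4.2·9 = 35.8; r = 33.8 − 35.8 = -2
Largest |r| is 3 at x = 7, residual 3.

r = 3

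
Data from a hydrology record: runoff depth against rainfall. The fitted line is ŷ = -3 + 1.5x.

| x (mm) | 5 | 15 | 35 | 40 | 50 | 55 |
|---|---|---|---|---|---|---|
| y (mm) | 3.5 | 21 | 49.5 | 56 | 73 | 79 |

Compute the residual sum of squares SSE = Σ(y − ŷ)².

SSE = 5.5

x=5: ŷ = -3 + 1.5·5 = 4.5; r = 3.5 − 4.5 = -1
x=15: ŷ = -3 + 1.5·15 = 19.5; r = 21 − 19.5 = 1.5
x=35: ŷ = -3 + 1.5·35 = 49.5; r = 49.5 − 49.5 = 0
x=40: ŷ = -3 + 1.5·40 = 57; r = 56 − 57 = -1
x=50: ŷ = -3 + 1.5·50 = 72; r = 73 − 72 = 1
x=55: ŷ = -3 + 1.5·55 = 79.5; r = 79 − 79.5 = -0.5
SSE = 1 + 2.25 + 0 + 1 + 1 + 0.25 = 5.5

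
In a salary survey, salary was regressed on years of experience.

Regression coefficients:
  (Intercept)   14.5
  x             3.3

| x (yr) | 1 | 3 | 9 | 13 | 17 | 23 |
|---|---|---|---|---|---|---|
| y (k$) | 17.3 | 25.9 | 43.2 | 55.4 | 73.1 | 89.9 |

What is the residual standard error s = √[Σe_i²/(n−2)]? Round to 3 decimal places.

x=1: ŷ = 14.5 + 3.3·1 = 17.8; e = 17.3 − 17.8 = -0.5
x=3: ŷ = 14.5 + 3.3·3 = 24.4; e = 25.9 − 24.4 = 1.5
x=9: ŷ = 14.5 + 3.3·9 = 44.2; e = 43.2 − 44.2 = -1
x=13: ŷ = 14.5 + 3.3·13 = 57.4; e = 55.4 − 57.4 = -2
x=17: ŷ = 14.5 + 3.3·17 = 70.6; e = 73.1 − 70.6 = 2.5
x=23: ŷ = 14.5 + 3.3·23 = 90.4; e = 89.9 − 90.4 = -0.5
SSE = 0.25 + 2.25 + 1 + 4 + 6.25 + 0.25 = 14
s = √(14/4) = √3.5 ≈ 1.871

s = 1.871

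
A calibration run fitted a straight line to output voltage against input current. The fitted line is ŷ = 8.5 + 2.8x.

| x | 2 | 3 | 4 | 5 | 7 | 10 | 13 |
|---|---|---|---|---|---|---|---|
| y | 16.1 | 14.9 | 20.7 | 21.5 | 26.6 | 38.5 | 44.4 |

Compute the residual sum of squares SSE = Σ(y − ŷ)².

SSE = 16.5

x=2: ŷ = 8.5 + 2.8·2 = 14.1; e = 16.1 − 14.1 = 2
x=3: ŷ = 8.5 + 2.8·3 = 16.9; e = 14.9 − 16.9 = -2
x=4: ŷ = 8.5 + 2.8·4 = 19.7; e = 20.7 − 19.7 = 1
x=5: ŷ = 8.5 + 2.8·5 = 22.5; e = 21.5 − 22.5 = -1
x=7: ŷ = 8.5 + 2.8·7 = 28.1; e = 26.6 − 28.1 = -1.5
x=10: ŷ = 8.5 + 2.8·10 = 36.5; e = 38.5 − 36.5 = 2
x=13: ŷ = 8.5 + 2.8·13 = 44.9; e = 44.4 − 44.9 = -0.5
SSE = 4 + 4 + 1 + 1 + 2.25 + 4 + 0.25 = 16.5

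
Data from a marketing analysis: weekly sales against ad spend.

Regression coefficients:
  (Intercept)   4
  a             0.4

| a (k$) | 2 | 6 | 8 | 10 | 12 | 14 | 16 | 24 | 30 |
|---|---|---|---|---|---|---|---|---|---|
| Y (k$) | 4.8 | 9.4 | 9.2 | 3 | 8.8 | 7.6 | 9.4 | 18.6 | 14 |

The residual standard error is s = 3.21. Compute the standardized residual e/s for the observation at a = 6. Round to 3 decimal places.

0.935

Ŷ = 4 + 0.4·6 = 6.4
e = 9.4 − 6.4 = 3
e/s = 3 / 3.21 = 0.935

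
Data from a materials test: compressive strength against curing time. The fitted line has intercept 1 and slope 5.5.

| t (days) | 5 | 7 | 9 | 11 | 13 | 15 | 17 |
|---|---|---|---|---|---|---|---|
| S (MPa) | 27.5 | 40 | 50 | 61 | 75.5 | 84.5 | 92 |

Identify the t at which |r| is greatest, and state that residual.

t = 13, r = 3

t=5: ŷ = 1 + 5.5·5 = 28.5; r = 27.5 − 28.5 = -1
t=7: ŷ = 1 + 5.5·7 = 39.5; r = 40 − 39.5 = 0.5
t=9: ŷ = 1 + 5.5·9 = 50.5; r = 50 − 50.5 = -0.5
t=11: ŷ = 1 + 5.5·11 = 61.5; r = 61 − 61.5 = -0.5
t=13: ŷ = 1 + 5.5·13 = 72.5; r = 75.5 − 72.5 = 3
t=15: ŷ = 1 + 5.5·15 = 83.5; r = 84.5 − 83.5 = 1
t=17: ŷ = 1 + 5.5·17 = 94.5; r = 92 − 94.5 = -2.5
Largest |r| is 3 at t = 13, residual 3.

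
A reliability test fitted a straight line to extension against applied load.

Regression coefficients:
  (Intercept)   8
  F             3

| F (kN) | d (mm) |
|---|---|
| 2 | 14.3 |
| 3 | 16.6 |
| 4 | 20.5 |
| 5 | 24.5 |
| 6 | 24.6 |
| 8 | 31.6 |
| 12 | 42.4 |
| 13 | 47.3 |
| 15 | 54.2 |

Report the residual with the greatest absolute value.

F=2: ŷ = 8 + 3·2 = 14; e = 14.3 − 14 = 0.3
F=3: ŷ = 8 + 3·3 = 17; e = 16.6 − 17 = -0.4
F=4: ŷ = 8 + 3·4 = 20; e = 20.5 − 20 = 0.5
F=5: ŷ = 8 + 3·5 = 23; e = 24.5 − 23 = 1.5
F=6: ŷ = 8 + 3·6 = 26; e = 24.6 − 26 = -1.4
F=8: ŷ = 8 + 3·8 = 32; e = 31.6 − 32 = -0.4
F=12: ŷ = 8 + 3·12 = 44; e = 42.4 − 44 = -1.6
F=13: ŷ = 8 + 3·13 = 47; e = 47.3 − 47 = 0.3
F=15: ŷ = 8 + 3·15 = 53; e = 54.2 − 53 = 1.2
Largest |e| is 1.6 at F = 12, residual -1.6.

e = -1.6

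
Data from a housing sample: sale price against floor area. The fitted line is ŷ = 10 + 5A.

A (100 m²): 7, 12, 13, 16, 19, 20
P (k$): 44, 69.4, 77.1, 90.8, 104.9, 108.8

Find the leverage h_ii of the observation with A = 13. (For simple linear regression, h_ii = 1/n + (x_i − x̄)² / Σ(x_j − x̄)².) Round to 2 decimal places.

h = 0.19

Ā = (7 + 12 + 13 + 16 + 19 + 20)/6 = 14.5
Σ(A − Ā)² = 56.25 + 6.25 + 2.25 + 2.25 + 20.25 + 30.25 = 117.5
h = 1/6 + (-1.5)²/117.5 = 0.166667 + 0.0191489 = 0.19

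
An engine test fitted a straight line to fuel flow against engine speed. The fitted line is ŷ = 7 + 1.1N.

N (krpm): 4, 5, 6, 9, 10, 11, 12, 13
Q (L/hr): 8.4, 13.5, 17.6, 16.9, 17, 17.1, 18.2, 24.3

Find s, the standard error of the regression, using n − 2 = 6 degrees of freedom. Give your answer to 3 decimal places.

s = 2.708

N=4: ŷ = 7 + 1.1·4 = 11.4; e = 8.4 − 11.4 = -3
N=5: ŷ = 7 + 1.1·5 = 12.5; e = 13.5 − 12.5 = 1
N=6: ŷ = 7 + 1.1·6 = 13.6; e = 17.6 − 13.6 = 4
N=9: ŷ = 7 + 1.1·9 = 16.9; e = 16.9 − 16.9 = 0
N=10: ŷ = 7 + 1.1·10 = 18; e = 17 − 18 = -1
N=11: ŷ = 7 + 1.1·11 = 19.1; e = 17.1 − 19.1 = -2
N=12: ŷ = 7 + 1.1·12 = 20.2; e = 18.2 − 20.2 = -2
N=13: ŷ = 7 + 1.1·13 = 21.3; e = 24.3 − 21.3 = 3
SSE = 9 + 1 + 16 + 0 + 1 + 4 + 4 + 9 = 44
s = √(44/6) = √7.33333 ≈ 2.708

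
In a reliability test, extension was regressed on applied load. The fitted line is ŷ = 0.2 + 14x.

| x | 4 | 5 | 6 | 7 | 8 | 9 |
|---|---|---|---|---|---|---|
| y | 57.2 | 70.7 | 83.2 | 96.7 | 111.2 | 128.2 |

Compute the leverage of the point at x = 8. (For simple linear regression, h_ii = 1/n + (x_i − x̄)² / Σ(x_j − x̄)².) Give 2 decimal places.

h = 0.30

x̄ = (4 + 5 + 6 + 7 + 8 + 9)/6 = 6.5
Σ(x − x̄)² = 6.25 + 2.25 + 0.25 + 0.25 + 2.25 + 6.25 = 17.5
h = 1/6 + (1.5)²/17.5 = 0.166667 + 0.128571 = 0.30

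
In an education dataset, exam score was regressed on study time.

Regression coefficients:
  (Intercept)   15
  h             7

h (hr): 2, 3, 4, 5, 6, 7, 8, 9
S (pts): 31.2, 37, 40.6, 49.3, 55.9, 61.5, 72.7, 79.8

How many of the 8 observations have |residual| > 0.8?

h=2: Ŝ = 15 + 7·2 = 29; r = 31.2 − 29 = 2.2
h=3: Ŝ = 15 + 7·3 = 36; r = 37 − 36 = 1
h=4: Ŝ = 15 + 7·4 = 43; r = 40.6 − 43 = -2.4
h=5: Ŝ = 15 + 7·5 = 50; r = 49.3 − 50 = -0.7
h=6: Ŝ = 15 + 7·6 = 57; r = 55.9 − 57 = -1.1
h=7: Ŝ = 15 + 7·7 = 64; r = 61.5 − 64 = -2.5
h=8: Ŝ = 15 + 7·8 = 71; r = 72.7 − 71 = 1.7
h=9: Ŝ = 15 + 7·9 = 78; r = 79.8 − 78 = 1.8
|r| > 0.8: h=2 (|r|=2.2), h=3 (|r|=1), h=4 (|r|=2.4), h=6 (|r|=1.1), h=7 (|r|=2.5), h=8 (|r|=1.7), h=9 (|r|=1.8) → 7

7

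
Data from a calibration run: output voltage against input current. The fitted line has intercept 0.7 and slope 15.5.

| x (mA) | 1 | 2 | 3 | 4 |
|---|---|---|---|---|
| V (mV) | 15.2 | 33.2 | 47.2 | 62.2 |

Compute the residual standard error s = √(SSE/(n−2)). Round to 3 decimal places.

s = 1.323

x=1: V̂ = 0.7 + 15.5·1 = 16.2; r = 15.2 − 16.2 = -1
x=2: V̂ = 0.7 + 15.5·2 = 31.7; r = 33.2 − 31.7 = 1.5
x=3: V̂ = 0.7 + 15.5·3 = 47.2; r = 47.2 − 47.2 = 0
x=4: V̂ = 0.7 + 15.5·4 = 62.7; r = 62.2 − 62.7 = -0.5
SSE = 1 + 2.25 + 0 + 0.25 = 3.5
s = √(3.5/2) = √1.75 ≈ 1.323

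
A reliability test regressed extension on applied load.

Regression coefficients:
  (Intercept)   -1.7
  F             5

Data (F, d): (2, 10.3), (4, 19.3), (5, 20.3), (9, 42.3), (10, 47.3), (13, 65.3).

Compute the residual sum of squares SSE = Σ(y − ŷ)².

F=2: d̂ = -1.7 + 5·2 = 8.3; e = 10.3 − 8.3 = 2
F=4: d̂ = -1.7 + 5·4 = 18.3; e = 19.3 − 18.3 = 1
F=5: d̂ = -1.7 + 5·5 = 23.3; e = 20.3 − 23.3 = -3
F=9: d̂ = -1.7 + 5·9 = 43.3; e = 42.3 − 43.3 = -1
F=10: d̂ = -1.7 + 5·10 = 48.3; e = 47.3 − 48.3 = -1
F=13: d̂ = -1.7 + 5·13 = 63.3; e = 65.3 − 63.3 = 2
SSE = 4 + 1 + 9 + 1 + 1 + 4 = 20

SSE = 20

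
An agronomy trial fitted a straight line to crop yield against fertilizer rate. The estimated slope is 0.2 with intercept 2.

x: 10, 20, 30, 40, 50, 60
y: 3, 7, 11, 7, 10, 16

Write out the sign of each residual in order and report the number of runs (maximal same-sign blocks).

x=10: ŷ = 2 + 0.2·10 = 4; r = 3 − 4 = -1
x=20: ŷ = 2 + 0.2·20 = 6; r = 7 − 6 = 1
x=30: ŷ = 2 + 0.2·30 = 8; r = 11 − 8 = 3
x=40: ŷ = 2 + 0.2·40 = 10; r = 7 − 10 = -3
x=50: ŷ = 2 + 0.2·50 = 12; r = 10 − 12 = -2
x=60: ŷ = 2 + 0.2·60 = 14; r = 16 − 14 = 2
Signs: − + + − − +
Runs: −×1, +×2, −×2, +×1 → 4

4 runs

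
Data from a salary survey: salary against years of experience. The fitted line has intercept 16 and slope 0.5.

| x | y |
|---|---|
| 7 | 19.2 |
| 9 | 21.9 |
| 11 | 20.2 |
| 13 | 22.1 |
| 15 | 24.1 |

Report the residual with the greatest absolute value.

e = 1.4

x=7: ŷ = 16 + 0.5·7 = 19.5; e = 19.2 − 19.5 = -0.3
x=9: ŷ = 16 + 0.5·9 = 20.5; e = 21.9 − 20.5 = 1.4
x=11: ŷ = 16 + 0.5·11 = 21.5; e = 20.2 − 21.5 = -1.3
x=13: ŷ = 16 + 0.5·13 = 22.5; e = 22.1 − 22.5 = -0.4
x=15: ŷ = 16 + 0.5·15 = 23.5; e = 24.1 − 23.5 = 0.6
Largest |e| is 1.4 at x = 9, residual 1.4.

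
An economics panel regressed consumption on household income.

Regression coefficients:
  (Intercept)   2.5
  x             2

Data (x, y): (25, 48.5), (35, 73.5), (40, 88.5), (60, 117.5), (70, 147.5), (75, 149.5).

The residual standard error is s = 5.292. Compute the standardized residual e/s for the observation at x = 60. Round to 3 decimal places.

ŷ = 2.5 + 2·60 = 122.5
e = 117.5 − 122.5 = -5
e/s = -5 / 5.292 = -0.945

-0.945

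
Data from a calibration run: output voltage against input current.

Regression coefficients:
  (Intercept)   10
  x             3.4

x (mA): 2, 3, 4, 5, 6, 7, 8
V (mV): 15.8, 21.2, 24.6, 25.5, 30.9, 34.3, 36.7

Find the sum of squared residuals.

SSE = 6

x=2: ŷ = 10 + 3.4·2 = 16.8; r = 15.8 − 16.8 = -1
x=3: ŷ = 10 + 3.4·3 = 20.2; r = 21.2 − 20.2 = 1
x=4: ŷ = 10 + 3.4·4 = 23.6; r = 24.6 − 23.6 = 1
x=5: ŷ = 10 + 3.4·5 = 27; r = 25.5 − 27 = -1.5
x=6: ŷ = 10 + 3.4·6 = 30.4; r = 30.9 − 30.4 = 0.5
x=7: ŷ = 10 + 3.4·7 = 33.8; r = 34.3 − 33.8 = 0.5
x=8: ŷ = 10 + 3.4·8 = 37.2; r = 36.7 − 37.2 = -0.5
SSE = 1 + 1 + 1 + 2.25 + 0.25 + 0.25 + 0.25 = 6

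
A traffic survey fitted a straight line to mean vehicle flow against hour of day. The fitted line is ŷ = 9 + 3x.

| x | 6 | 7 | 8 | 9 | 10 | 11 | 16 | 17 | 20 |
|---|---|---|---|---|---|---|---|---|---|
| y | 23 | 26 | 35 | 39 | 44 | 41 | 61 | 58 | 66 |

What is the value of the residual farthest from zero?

x=6: ŷ = 9 + 3·6 = 27; e = 23 − 27 = -4
x=7: ŷ = 9 + 3·7 = 30; e = 26 − 30 = -4
x=8: ŷ = 9 + 3·8 = 33; e = 35 − 33 = 2
x=9: ŷ = 9 + 3·9 = 36; e = 39 − 36 = 3
x=10: ŷ = 9 + 3·10 = 39; e = 44 − 39 = 5
x=11: ŷ = 9 + 3·11 = 42; e = 41 − 42 = -1
x=16: ŷ = 9 + 3·16 = 57; e = 61 − 57 = 4
x=17: ŷ = 9 + 3·17 = 60; e = 58 − 60 = -2
x=20: ŷ = 9 + 3·20 = 69; e = 66 − 69 = -3
Largest |e| is 5 at x = 10, residual 5.

e = 5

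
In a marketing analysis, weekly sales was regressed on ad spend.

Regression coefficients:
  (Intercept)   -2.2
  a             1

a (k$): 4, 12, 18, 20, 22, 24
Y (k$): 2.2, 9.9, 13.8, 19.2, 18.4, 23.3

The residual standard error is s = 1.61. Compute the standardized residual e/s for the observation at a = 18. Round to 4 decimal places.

ŷ = -2.2 + 18 = 15.8
e = 13.8 − 15.8 = -2
e/s = -2 / 1.61 = -1.2422

-1.2422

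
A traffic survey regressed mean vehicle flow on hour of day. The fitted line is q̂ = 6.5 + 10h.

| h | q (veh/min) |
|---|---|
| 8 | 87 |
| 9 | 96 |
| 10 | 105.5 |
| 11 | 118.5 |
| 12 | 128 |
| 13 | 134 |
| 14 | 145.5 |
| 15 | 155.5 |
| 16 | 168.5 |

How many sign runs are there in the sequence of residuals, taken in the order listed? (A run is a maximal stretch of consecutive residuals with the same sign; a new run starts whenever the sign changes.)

5 runs

h=8: q̂ = 6.5 + 10·8 = 86.5; e = 87 − 86.5 = 0.5
h=9: q̂ = 6.5 + 10·9 = 96.5; e = 96 − 96.5 = -0.5
h=10: q̂ = 6.5 + 10·10 = 106.5; e = 105.5 − 106.5 = -1
h=11: q̂ = 6.5 + 10·11 = 116.5; e = 118.5 − 116.5 = 2
h=12: q̂ = 6.5 + 10·12 = 126.5; e = 128 − 126.5 = 1.5
h=13: q̂ = 6.5 + 10·13 = 136.5; e = 134 − 136.5 = -2.5
h=14: q̂ = 6.5 + 10·14 = 146.5; e = 145.5 − 146.5 = -1
h=15: q̂ = 6.5 + 10·15 = 156.5; e = 155.5 − 156.5 = -1
h=16: q̂ = 6.5 + 10·16 = 166.5; e = 168.5 − 166.5 = 2
Signs: + − − + + − − − +
Runs: +×1, −×2, +×2, −×3, +×1 → 5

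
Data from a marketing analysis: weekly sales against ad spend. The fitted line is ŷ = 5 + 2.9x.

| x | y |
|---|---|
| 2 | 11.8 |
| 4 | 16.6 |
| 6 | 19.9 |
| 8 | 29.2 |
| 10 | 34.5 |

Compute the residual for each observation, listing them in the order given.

1, 0, -2.5, 1, 0.5

x=2: ŷ = 5 + 2.9·2 = 10.8; e = 11.8 − 10.8 = 1
x=4: ŷ = 5 + 2.9·4 = 16.6; e = 16.6 − 16.6 = 0
x=6: ŷ = 5 + 2.9·6 = 22.4; e = 19.9 − 22.4 = -2.5
x=8: ŷ = 5 + 2.9·8 = 28.2; e = 29.2 − 28.2 = 1
x=10: ŷ = 5 + 2.9·10 = 34; e = 34.5 − 34 = 0.5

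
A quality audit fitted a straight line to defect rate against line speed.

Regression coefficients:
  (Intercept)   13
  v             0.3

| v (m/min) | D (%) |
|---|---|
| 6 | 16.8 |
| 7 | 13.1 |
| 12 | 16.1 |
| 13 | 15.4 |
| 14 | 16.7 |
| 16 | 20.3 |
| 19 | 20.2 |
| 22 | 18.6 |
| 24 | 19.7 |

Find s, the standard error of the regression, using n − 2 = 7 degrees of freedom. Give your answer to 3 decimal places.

v=6: ŷ = 13 + 0.3·6 = 14.8; e = 16.8 − 14.8 = 2
v=7: ŷ = 13 + 0.3·7 = 15.1; e = 13.1 − 15.1 = -2
v=12: ŷ = 13 + 0.3·12 = 16.6; e = 16.1 − 16.6 = -0.5
v=13: ŷ = 13 + 0.3·13 = 16.9; e = 15.4 − 16.9 = -1.5
v=14: ŷ = 13 + 0.3·14 = 17.2; e = 16.7 − 17.2 = -0.5
v=16: ŷ = 13 + 0.3·16 = 17.8; e = 20.3 − 17.8 = 2.5
v=19: ŷ = 13 + 0.3·19 = 18.7; e = 20.2 − 18.7 = 1.5
v=22: ŷ = 13 + 0.3·22 = 19.6; e = 18.6 − 19.6 = -1
v=24: ŷ = 13 + 0.3·24 = 20.2; e = 19.7 − 20.2 = -0.5
SSE = 4 + 4 + 0.25 + 2.25 + 0.25 + 6.25 + 2.25 + 1 + 0.25 = 20.5
s = √(20.5/7) = √2.92857 ≈ 1.711

s = 1.711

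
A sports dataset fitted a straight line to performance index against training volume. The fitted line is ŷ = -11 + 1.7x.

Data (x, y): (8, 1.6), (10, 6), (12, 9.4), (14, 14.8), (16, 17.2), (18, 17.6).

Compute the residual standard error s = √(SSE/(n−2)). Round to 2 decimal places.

x=8: ŷ = -11 + 1.7·8 = 2.6; e = 1.6 − 2.6 = -1
x=10: ŷ = -11 + 1.7·10 = 6; e = 6 − 6 = 0
x=12: ŷ = -11 + 1.7·12 = 9.4; e = 9.4 − 9.4 = 0
x=14: ŷ = -11 + 1.7·14 = 12.8; e = 14.8 − 12.8 = 2
x=16: ŷ = -11 + 1.7·16 = 16.2; e = 17.2 − 16.2 = 1
x=18: ŷ = -11 + 1.7·18 = 19.6; e = 17.6 − 19.6 = -2
SSE = 1 + 0 + 0 + 4 + 1 + 4 = 10
s = √(10/4) = √2.5 ≈ 1.58

s = 1.58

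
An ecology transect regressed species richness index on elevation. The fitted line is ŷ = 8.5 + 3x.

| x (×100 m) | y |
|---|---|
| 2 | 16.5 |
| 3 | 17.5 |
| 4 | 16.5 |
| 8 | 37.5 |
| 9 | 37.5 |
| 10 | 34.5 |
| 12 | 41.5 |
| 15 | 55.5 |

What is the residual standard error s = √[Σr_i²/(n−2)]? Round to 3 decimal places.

x=2: ŷ = 8.5 + 3·2 = 14.5; r = 16.5 − 14.5 = 2
x=3: ŷ = 8.5 + 3·3 = 17.5; r = 17.5 − 17.5 = 0
x=4: ŷ = 8.5 + 3·4 = 20.5; r = 16.5 − 20.5 = -4
x=8: ŷ = 8.5 + 3·8 = 32.5; r = 37.5 − 32.5 = 5
x=9: ŷ = 8.5 + 3·9 = 35.5; r = 37.5 − 35.5 = 2
x=10: ŷ = 8.5 + 3·10 = 38.5; r = 34.5 − 38.5 = -4
x=12: ŷ = 8.5 + 3·12 = 44.5; r = 41.5 − 44.5 = -3
x=15: ŷ = 8.5 + 3·15 = 53.5; r = 55.5 − 53.5 = 2
SSE = 4 + 0 + 16 + 25 + 4 + 16 + 9 + 4 = 78
s = √(78/6) = √13 ≈ 3.606

s = 3.606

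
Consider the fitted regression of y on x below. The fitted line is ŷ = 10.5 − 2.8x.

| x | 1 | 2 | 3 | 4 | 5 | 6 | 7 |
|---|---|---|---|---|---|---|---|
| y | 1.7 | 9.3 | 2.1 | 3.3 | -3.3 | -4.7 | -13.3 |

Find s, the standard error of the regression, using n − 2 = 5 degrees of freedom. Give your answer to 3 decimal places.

x=1: ŷ = 10.5 − 2.8·1 = 7.7; r = 1.7 − 7.7 = -6
x=2: ŷ = 10.5 − 2.8·2 = 4.9; r = 9.3 − 4.9 = 4.4
x=3: ŷ = 10.5 − 2.8·3 = 2.1; r = 2.1 − 2.1 = 0
x=4: ŷ = 10.5 − 2.8·4 = -0.7; r = 3.3 − (-0.7) = 4
x=5: ŷ = 10.5 − 2.8·5 = -3.5; r = -3.3 − (-3.5) = 0.2
x=6: ŷ = 10.5 − 2.8·6 = -6.3; r = -4.7 − (-6.3) = 1.6
x=7: ŷ = 10.5 − 2.8·7 = -9.1; r = -13.3 − (-9.1) = -4.2
SSE = 36 + 19.36 + 0 + 16 + 0.04 + 2.56 + 17.64 = 91.6
s = √(91.6/5) = √18.32 ≈ 4.280

s = 4.280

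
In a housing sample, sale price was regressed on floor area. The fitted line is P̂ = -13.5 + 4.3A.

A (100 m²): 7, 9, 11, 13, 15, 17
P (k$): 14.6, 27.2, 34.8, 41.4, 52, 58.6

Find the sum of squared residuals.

SSE = 12

A=7: P̂ = -13.5 + 4.3·7 = 16.6; e = 14.6 − 16.6 = -2
A=9: P̂ = -13.5 + 4.3·9 = 25.2; e = 27.2 − 25.2 = 2
A=11: P̂ = -13.5 + 4.3·11 = 33.8; e = 34.8 − 33.8 = 1
A=13: P̂ = -13.5 + 4.3·13 = 42.4; e = 41.4 − 42.4 = -1
A=15: P̂ = -13.5 + 4.3·15 = 51; e = 52 − 51 = 1
A=17: P̂ = -13.5 + 4.3·17 = 59.6; e = 58.6 − 59.6 = -1
SSE = 4 + 4 + 1 + 1 + 1 + 1 = 12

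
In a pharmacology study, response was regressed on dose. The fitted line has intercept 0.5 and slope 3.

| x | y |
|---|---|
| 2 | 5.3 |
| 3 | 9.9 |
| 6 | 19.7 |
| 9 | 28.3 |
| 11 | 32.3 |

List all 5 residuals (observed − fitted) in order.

-1.2, 0.4, 1.2, 0.8, -1.2

x=2: ŷ = 0.5 + 3·2 = 6.5; r = 5.3 − 6.5 = -1.2
x=3: ŷ = 0.5 + 3·3 = 9.5; r = 9.9 − 9.5 = 0.4
x=6: ŷ = 0.5 + 3·6 = 18.5; r = 19.7 − 18.5 = 1.2
x=9: ŷ = 0.5 + 3·9 = 27.5; r = 28.3 − 27.5 = 0.8
x=11: ŷ = 0.5 + 3·11 = 33.5; r = 32.3 − 33.5 = -1.2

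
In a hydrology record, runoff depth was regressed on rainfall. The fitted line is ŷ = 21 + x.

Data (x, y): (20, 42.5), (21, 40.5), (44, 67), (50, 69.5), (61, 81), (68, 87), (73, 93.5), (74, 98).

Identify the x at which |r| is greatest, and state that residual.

x = 74, r = 3

x=20: ŷ = 21 + 20 = 41; r = 42.5 − 41 = 1.5
x=21: ŷ = 21 + 21 = 42; r = 40.5 − 42 = -1.5
x=44: ŷ = 21 + 44 = 65; r = 67 − 65 = 2
x=50: ŷ = 21 + 50 = 71; r = 69.5 − 71 = -1.5
x=61: ŷ = 21 + 61 = 82; r = 81 − 82 = -1
x=68: ŷ = 21 + 68 = 89; r = 87 − 89 = -2
x=73: ŷ = 21 + 73 = 94; r = 93.5 − 94 = -0.5
x=74: ŷ = 21 + 74 = 95; r = 98 − 95 = 3
Largest |r| is 3 at x = 74, residual 3.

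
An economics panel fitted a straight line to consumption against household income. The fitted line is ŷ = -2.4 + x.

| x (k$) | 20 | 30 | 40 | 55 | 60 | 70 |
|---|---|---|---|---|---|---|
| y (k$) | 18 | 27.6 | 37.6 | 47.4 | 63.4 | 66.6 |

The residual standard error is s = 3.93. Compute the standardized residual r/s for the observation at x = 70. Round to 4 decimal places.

-0.2545

ŷ = -2.4 + 70 = 67.6
r = 66.6 − 67.6 = -1
r/s = -1 / 3.93 = -0.2545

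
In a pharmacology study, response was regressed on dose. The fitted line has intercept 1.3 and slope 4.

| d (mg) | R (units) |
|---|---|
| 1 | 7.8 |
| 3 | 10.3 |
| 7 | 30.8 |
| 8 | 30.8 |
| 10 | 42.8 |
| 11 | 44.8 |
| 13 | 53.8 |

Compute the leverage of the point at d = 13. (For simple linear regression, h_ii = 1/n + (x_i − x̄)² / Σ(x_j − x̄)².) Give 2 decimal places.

d̄ = (1 + 3 + 7 + 8 + 10 + 11 + 13)/7 = 7.57143
Σ(d − d̄)² = 43.1837 + 20.898 + 0.326531 + 0.183673 + 5.89796 + 11.7551 + 29.4694 = 111.714
h = 1/7 + (5.42857)²/111.714 = 0.142857 + 0.263792 = 0.41

h = 0.41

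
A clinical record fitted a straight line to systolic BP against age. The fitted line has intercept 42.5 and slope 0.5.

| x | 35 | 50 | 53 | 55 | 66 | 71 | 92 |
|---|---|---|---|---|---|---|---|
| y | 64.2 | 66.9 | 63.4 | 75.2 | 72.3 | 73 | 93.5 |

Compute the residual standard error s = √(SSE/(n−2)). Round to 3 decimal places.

x=35: ŷ = 42.5 + 0.5·35 = 60; r = 64.2 − 60 = 4.2
x=50: ŷ = 42.5 + 0.5·50 = 67.5; r = 66.9 − 67.5 = -0.6
x=53: ŷ = 42.5 + 0.5·53 = 69; r = 63.4 − 69 = -5.6
x=55: ŷ = 42.5 + 0.5·55 = 70; r = 75.2 − 70 = 5.2
x=66: ŷ = 42.5 + 0.5·66 = 75.5; r = 72.3 − 75.5 = -3.2
x=71: ŷ = 42.5 + 0.5·71 = 78; r = 73 − 78 = -5
x=92: ŷ = 42.5 + 0.5·92 = 88.5; r = 93.5 − 88.5 = 5
SSE = 17.64 + 0.36 + 31.36 + 27.04 + 10.24 + 25 + 25 = 136.64
s = √(136.64/5) = √27.328 ≈ 5.228

s = 5.228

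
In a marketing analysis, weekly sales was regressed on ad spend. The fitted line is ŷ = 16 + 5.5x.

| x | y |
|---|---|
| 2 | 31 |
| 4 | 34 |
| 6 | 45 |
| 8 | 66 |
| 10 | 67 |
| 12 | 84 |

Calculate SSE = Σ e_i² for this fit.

SSE = 104

x=2: ŷ = 16 + 5.5·2 = 27; e = 31 − 27 = 4
x=4: ŷ = 16 + 5.5·4 = 38; e = 34 − 38 = -4
x=6: ŷ = 16 + 5.5·6 = 49; e = 45 − 49 = -4
x=8: ŷ = 16 + 5.5·8 = 60; e = 66 − 60 = 6
x=10: ŷ = 16 + 5.5·10 = 71; e = 67 − 71 = -4
x=12: ŷ = 16 + 5.5·12 = 82; e = 84 − 82 = 2
SSE = 16 + 16 + 16 + 36 + 16 + 4 = 104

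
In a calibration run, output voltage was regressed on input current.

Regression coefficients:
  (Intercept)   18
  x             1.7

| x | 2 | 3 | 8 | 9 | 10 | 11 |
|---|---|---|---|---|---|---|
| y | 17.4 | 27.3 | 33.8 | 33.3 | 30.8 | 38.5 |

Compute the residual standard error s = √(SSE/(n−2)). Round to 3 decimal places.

x=2: ŷ = 18 + 1.7·2 = 21.4; e = 17.4 − 21.4 = -4
x=3: ŷ = 18 + 1.7·3 = 23.1; e = 27.3 − 23.1 = 4.2
x=8: ŷ = 18 + 1.7·8 = 31.6; e = 33.8 − 31.6 = 2.2
x=9: ŷ = 18 + 1.7·9 = 33.3; e = 33.3 − 33.3 = 0
x=10: ŷ = 18 + 1.7·10 = 35; e = 30.8 − 35 = -4.2
x=11: ŷ = 18 + 1.7·11 = 36.7; e = 38.5 − 36.7 = 1.8
SSE = 16 + 17.64 + 4.84 + 0 + 17.64 + 3.24 = 59.36
s = √(59.36/4) = √14.84 ≈ 3.852

s = 3.852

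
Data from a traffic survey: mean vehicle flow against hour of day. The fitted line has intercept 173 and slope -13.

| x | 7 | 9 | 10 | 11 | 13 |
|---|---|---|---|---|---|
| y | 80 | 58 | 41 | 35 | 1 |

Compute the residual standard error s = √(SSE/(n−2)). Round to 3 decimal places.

x=7: ŷ = 173 − 13·7 = 82; r = 80 − 82 = -2
x=9: ŷ = 173 − 13·9 = 56; r = 58 − 56 = 2
x=10: ŷ = 173 − 13·10 = 43; r = 41 − 43 = -2
x=11: ŷ = 173 − 13·11 = 30; r = 35 − 30 = 5
x=13: ŷ = 173 − 13·13 = 4; r = 1 − 4 = -3
SSE = 4 + 4 + 4 + 25 + 9 = 46
s = √(46/3) = √15.3333 ≈ 3.916

s = 3.916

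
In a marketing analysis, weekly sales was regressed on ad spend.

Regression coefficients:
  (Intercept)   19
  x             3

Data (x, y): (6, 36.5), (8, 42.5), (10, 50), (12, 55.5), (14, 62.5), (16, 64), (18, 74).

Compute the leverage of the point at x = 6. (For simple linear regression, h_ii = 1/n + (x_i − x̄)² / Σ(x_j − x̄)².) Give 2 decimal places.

x̄ = (6 + 8 + 10 + 12 + 14 + 16 + 18)/7 = 12
Σ(x − x̄)² = 36 + 16 + 4 + 0 + 4 + 16 + 36 = 112
h = 1/7 + (-6)²/112 = 0.142857 + 0.321429 = 0.46

h = 0.46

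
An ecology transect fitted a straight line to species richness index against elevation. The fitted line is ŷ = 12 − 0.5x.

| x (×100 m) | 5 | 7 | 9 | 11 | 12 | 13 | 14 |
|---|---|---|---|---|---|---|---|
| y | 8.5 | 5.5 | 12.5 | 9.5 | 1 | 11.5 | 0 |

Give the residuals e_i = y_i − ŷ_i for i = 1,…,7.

x=5: ŷ = 12 − 0.5·5 = 9.5; e = 8.5 − 9.5 = -1
x=7: ŷ = 12 − 0.5·7 = 8.5; e = 5.5 − 8.5 = -3
x=9: ŷ = 12 − 0.5·9 = 7.5; e = 12.5 − 7.5 = 5
x=11: ŷ = 12 − 0.5·11 = 6.5; e = 9.5 − 6.5 = 3
x=12: ŷ = 12 − 0.5·12 = 6; e = 1 − 6 = -5
x=13: ŷ = 12 − 0.5·13 = 5.5; e = 11.5 − 5.5 = 6
x=14: ŷ = 12 − 0.5·14 = 5; e = 0 − 5 = -5

-1, -3, 5, 3, -5, 6, -5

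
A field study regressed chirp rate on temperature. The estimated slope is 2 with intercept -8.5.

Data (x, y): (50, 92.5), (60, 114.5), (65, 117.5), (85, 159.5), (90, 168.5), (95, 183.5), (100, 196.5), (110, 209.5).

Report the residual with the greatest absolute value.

x=50: ŷ = -8.5 + 2·50 = 91.5; r = 92.5 − 91.5 = 1
x=60: ŷ = -8.5 + 2·60 = 111.5; r = 114.5 − 111.5 = 3
x=65: ŷ = -8.5 + 2·65 = 121.5; r = 117.5 − 121.5 = -4
x=85: ŷ = -8.5 + 2·85 = 161.5; r = 159.5 − 161.5 = -2
x=90: ŷ = -8.5 + 2·90 = 171.5; r = 168.5 − 171.5 = -3
x=95: ŷ = -8.5 + 2·95 = 181.5; r = 183.5 − 181.5 = 2
x=100: ŷ = -8.5 + 2·100 = 191.5; r = 196.5 − 191.5 = 5
x=110: ŷ = -8.5 + 2·110 = 211.5; r = 209.5 − 211.5 = -2
Largest |r| is 5 at x = 100, residual 5.

r = 5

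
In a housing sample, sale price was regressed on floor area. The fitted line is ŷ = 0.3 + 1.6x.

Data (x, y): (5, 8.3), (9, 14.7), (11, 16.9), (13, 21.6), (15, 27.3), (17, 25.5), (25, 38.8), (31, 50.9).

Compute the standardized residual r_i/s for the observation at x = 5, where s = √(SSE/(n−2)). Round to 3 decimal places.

0.000

x=5: ŷ = 0.3 + 1.6·5 = 8.3; r = 8.3 − 8.3 = 0
x=9: ŷ = 0.3 + 1.6·9 = 14.7; r = 14.7 − 14.7 = 0
x=11: ŷ = 0.3 + 1.6·11 = 17.9; r = 16.9 − 17.9 = -1
x=13: ŷ = 0.3 + 1.6·13 = 21.1; r = 21.6 − 21.1 = 0.5
x=15: ŷ = 0.3 + 1.6·15 = 24.3; r = 27.3 − 24.3 = 3
x=17: ŷ = 0.3 + 1.6·17 = 27.5; r = 25.5 − 27.5 = -2
x=25: ŷ = 0.3 + 1.6·25 = 40.3; r = 38.8 − 40.3 = -1.5
x=31: ŷ = 0.3 + 1.6·31 = 49.9; r = 50.9 − 49.9 = 1
SSE = 0 + 0 + 1 + 0.25 + 9 + 4 + 2.25 + 1 = 17.5
s = √(17.5/6) = 1.70783
r/s = 0 / 1.70783 = 0.000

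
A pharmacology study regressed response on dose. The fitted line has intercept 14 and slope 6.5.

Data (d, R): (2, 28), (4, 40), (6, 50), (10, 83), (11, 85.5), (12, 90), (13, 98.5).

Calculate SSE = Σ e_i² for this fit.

d=2: R̂ = 14 + 6.5·2 = 27; e = 28 − 27 = 1
d=4: R̂ = 14 + 6.5·4 = 40; e = 40 − 40 = 0
d=6: R̂ = 14 + 6.5·6 = 53; e = 50 − 53 = -3
d=10: R̂ = 14 + 6.5·10 = 79; e = 83 − 79 = 4
d=11: R̂ = 14 + 6.5·11 = 85.5; e = 85.5 − 85.5 = 0
d=12: R̂ = 14 + 6.5·12 = 92; e = 90 − 92 = -2
d=13: R̂ = 14 + 6.5·13 = 98.5; e = 98.5 − 98.5 = 0
SSE = 1 + 0 + 9 + 16 + 0 + 4 + 0 = 30

SSE = 30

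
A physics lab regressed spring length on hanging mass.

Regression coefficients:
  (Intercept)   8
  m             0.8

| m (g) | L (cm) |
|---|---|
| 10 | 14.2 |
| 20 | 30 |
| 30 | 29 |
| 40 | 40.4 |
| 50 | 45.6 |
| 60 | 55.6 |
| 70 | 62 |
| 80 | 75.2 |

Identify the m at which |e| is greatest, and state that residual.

m=10: L̂ = 8 + 0.8·10 = 16; e = 14.2 − 16 = -1.8
m=20: L̂ = 8 + 0.8·20 = 24; e = 30 − 24 = 6
m=30: L̂ = 8 + 0.8·30 = 32; e = 29 − 32 = -3
m=40: L̂ = 8 + 0.8·40 = 40; e = 40.4 − 40 = 0.4
m=50: L̂ = 8 + 0.8·50 = 48; e = 45.6 − 48 = -2.4
m=60: L̂ = 8 + 0.8·60 = 56; e = 55.6 − 56 = -0.4
m=70: L̂ = 8 + 0.8·70 = 64; e = 62 − 64 = -2
m=80: L̂ = 8 + 0.8·80 = 72; e = 75.2 − 72 = 3.2
Largest |e| is 6 at m = 20, residual 6.

m = 20, e = 6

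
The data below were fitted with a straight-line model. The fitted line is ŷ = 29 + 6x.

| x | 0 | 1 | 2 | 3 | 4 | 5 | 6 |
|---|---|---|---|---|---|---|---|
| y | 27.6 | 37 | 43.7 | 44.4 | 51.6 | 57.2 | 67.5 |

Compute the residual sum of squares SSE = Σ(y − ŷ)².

SSE = 31.46

x=0: ŷ = 29 + 6·0 = 29; e = 27.6 − 29 = -1.4
x=1: ŷ = 29 + 6·1 = 35; e = 37 − 35 = 2
x=2: ŷ = 29 + 6·2 = 41; e = 43.7 − 41 = 2.7
x=3: ŷ = 29 + 6·3 = 47; e = 44.4 − 47 = -2.6
x=4: ŷ = 29 + 6·4 = 53; e = 51.6 − 53 = -1.4
x=5: ŷ = 29 + 6·5 = 59; e = 57.2 − 59 = -1.8
x=6: ŷ = 29 + 6·6 = 65; e = 67.5 − 65 = 2.5
SSE = 1.96 + 4 + 7.29 + 6.76 + 1.96 + 3.24 + 6.25 = 31.46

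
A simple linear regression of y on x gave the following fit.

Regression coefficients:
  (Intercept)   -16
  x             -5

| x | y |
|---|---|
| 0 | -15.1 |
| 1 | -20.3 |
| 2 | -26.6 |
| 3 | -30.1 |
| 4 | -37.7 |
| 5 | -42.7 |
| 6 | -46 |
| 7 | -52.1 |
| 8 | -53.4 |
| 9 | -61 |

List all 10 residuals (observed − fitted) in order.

x=0: ŷ = -16 − 5·0 = -16; r = -15.1 − (-16) = 0.9
x=1: ŷ = -16 − 5·1 = -21; r = -20.3 − (-21) = 0.7
x=2: ŷ = -16 − 5·2 = -26; r = -26.6 − (-26) = -0.6
x=3: ŷ = -16 − 5·3 = -31; r = -30.1 − (-31) = 0.9
x=4: ŷ = -16 − 5·4 = -36; r = -37.7 − (-36) = -1.7
x=5: ŷ = -16 − 5·5 = -41; r = -42.7 − (-41) = -1.7
x=6: ŷ = -16 − 5·6 = -46; r = -46 − (-46) = 0
x=7: ŷ = -16 − 5·7 = -51; r = -52.1 − (-51) = -1.1
x=8: ŷ = -16 − 5·8 = -56; r = -53.4 − (-56) = 2.6
x=9: ŷ = -16 − 5·9 = -61; r = -61 − (-61) = 0

0.9, 0.7, -0.6, 0.9, -1.7, -1.7, 0, -1.1, 2.6, 0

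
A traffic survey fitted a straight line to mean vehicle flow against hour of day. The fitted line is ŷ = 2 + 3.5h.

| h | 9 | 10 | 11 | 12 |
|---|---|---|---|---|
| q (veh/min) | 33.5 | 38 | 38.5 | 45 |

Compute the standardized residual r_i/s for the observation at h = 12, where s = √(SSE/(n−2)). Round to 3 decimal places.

h=9: ŷ = 2 + 3.5·9 = 33.5; r = 33.5 − 33.5 = 0
h=10: ŷ = 2 + 3.5·10 = 37; r = 38 − 37 = 1
h=11: ŷ = 2 + 3.5·11 = 40.5; r = 38.5 − 40.5 = -2
h=12: ŷ = 2 + 3.5·12 = 44; r = 45 − 44 = 1
SSE = 0 + 1 + 4 + 1 = 6
s = √(6/2) = 1.73205
r/s = 1 / 1.73205 = 0.577

0.577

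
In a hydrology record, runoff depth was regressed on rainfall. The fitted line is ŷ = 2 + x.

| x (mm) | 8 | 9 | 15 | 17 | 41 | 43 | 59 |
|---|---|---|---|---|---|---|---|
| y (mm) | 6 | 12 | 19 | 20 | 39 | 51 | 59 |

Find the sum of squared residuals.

x=8: ŷ = 2 + 8 = 10; e = 6 − 10 = -4
x=9: ŷ = 2 + 9 = 11; e = 12 − 11 = 1
x=15: ŷ = 2 + 15 = 17; e = 19 − 17 = 2
x=17: ŷ = 2 + 17 = 19; e = 20 − 19 = 1
x=41: ŷ = 2 + 41 = 43; e = 39 − 43 = -4
x=43: ŷ = 2 + 43 = 45; e = 51 − 45 = 6
x=59: ŷ = 2 + 59 = 61; e = 59 − 61 = -2
SSE = 16 + 1 + 4 + 1 + 16 + 36 + 4 = 78

SSE = 78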